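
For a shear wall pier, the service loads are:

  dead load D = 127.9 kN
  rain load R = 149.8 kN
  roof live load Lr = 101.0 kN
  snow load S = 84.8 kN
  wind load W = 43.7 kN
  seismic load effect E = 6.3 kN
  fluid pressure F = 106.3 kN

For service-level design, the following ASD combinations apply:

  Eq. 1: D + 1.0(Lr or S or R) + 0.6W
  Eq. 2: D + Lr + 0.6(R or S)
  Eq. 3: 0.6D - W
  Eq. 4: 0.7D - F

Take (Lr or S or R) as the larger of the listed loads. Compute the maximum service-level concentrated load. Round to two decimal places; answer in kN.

318.78 kN

(Lr or S or R) → R = 149.8 kN; (R or S) → R = 149.8 kN.
Eq. 1: 1.0(127.9) + 1.0(149.8) + 0.6(43.7) = 127.90 + 149.80 + 26.22 = 303.92
Eq. 2: 1.0(127.9) + 1.0(101.0) + 0.6(149.8) = 127.90 + 101.00 + 89.88 = 318.78
Eq. 3: 0.6(127.9) - 1.0(43.7) = 76.74 - 43.70 = 33.04
Eq. 4: 0.7(127.9) - 1.0(106.3) = 89.53 - 106.30 = -16.77
Combination 2 governs: P = 318.78 kN.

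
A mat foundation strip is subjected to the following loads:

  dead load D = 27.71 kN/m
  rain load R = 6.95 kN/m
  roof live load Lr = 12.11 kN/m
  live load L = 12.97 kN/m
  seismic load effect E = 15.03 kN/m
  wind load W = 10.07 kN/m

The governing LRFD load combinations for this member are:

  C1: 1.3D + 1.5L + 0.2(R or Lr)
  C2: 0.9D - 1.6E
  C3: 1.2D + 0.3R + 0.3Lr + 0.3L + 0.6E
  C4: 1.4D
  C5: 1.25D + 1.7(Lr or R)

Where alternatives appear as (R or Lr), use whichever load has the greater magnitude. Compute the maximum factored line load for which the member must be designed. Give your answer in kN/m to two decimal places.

57.90 kN/m

(R or Lr) → Lr = 12.11 kN/m; (Lr or R) → Lr = 12.11 kN/m.
C1: 1.3(27.71) + 1.5(12.97) + 0.2(12.11) = 36.02 + 19.46 + 2.42 = 57.90
C2: 0.9(27.71) - 1.6(15.03) = 24.94 - 24.05 = 0.89
C3: 1.2(27.71) + 0.3(6.95) + 0.3(12.11) + 0.3(12.97) + 0.6(15.03) = 33.25 + 2.09 + 3.63 + 3.89 + 9.02 = 51.88
C4: 1.4(27.71) = 38.79
C5: 1.25(27.71) + 1.7(12.11) = 55.22
The controlling combination is 1, giving 57.90 kN/m.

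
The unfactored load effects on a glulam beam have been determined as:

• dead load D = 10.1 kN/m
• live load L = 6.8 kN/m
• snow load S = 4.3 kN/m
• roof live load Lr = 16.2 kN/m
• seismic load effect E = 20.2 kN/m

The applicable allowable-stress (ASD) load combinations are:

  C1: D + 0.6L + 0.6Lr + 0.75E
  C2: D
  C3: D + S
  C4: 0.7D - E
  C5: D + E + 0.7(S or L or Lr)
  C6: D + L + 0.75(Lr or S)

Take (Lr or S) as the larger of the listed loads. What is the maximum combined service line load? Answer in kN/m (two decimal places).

41.64 kN/m

(S or L or Lr) → Lr = 16.2 kN/m; (Lr or S) → Lr = 16.2 kN/m.
C1: 1.0(10.1) + 0.6(6.8) + 0.6(16.2) + 0.75(20.2) = 10.10 + 4.08 + 9.72 + 15.15 = 39.05
C2: 1.0(10.1) = 10.10
C3: 1.0(10.1) + 1.0(4.3) = 10.10 + 4.30 = 14.40
C4: 0.7(10.1) - 1.0(20.2) = 7.07 - 20.20 = -13.13
C5: 1.0(10.1) + 1.0(20.2) + 0.7(16.2) = 10.10 + 20.20 + 11.34 = 41.64
C6: 1.0(10.1) + 1.0(6.8) + 0.75(16.2) = 10.10 + 6.80 + 12.15 = 29.05
Combination 5 governs: w = 41.64 kN/m.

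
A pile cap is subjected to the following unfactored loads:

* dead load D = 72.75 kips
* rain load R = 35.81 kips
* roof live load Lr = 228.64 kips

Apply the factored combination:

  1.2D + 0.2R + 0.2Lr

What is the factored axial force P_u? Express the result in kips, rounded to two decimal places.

1.2(72.75) + 0.2(35.81) + 0.2(228.64) = 87.30 + 7.16 + 45.73 = 140.19
P_u = 140.19 kips.

140.19 kips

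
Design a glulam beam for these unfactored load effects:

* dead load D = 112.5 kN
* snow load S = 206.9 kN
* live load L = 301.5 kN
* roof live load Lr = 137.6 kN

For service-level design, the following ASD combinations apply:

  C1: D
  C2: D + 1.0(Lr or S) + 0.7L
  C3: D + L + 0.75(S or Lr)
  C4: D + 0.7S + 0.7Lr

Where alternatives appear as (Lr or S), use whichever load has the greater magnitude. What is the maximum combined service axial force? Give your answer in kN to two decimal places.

(Lr or S) → S = 206.9 kN; (S or Lr) → S = 206.9 kN.
C1: 1.0(112.5) = 112.50
C2: 1.0(112.5) + 1.0(206.9) + 0.7(301.5) = 112.50 + 206.90 + 211.05 = 530.45
C3: 1.0(112.5) + 1.0(301.5) + 0.75(206.9) = 112.50 + 301.50 + 155.18 = 569.18
C4: 1.0(112.5) + 0.7(206.9) + 0.7(137.6) = 112.50 + 144.83 + 96.32 = 353.65
Maximum is from combination 3.

569.18 kN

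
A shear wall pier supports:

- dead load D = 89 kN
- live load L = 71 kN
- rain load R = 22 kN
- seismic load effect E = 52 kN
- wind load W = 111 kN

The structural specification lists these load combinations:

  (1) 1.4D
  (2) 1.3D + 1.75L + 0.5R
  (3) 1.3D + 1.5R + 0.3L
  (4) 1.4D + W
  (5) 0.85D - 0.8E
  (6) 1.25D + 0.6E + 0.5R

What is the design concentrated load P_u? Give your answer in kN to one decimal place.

(1) 1.4(89) = 124.6
(2) 1.3(89) + 1.75(71) + 0.5(22) = 115.7 + 124.3 + 11.0 = 251.0
(3) 1.3(89) + 1.5(22) + 0.3(71) = 115.7 + 33.0 + 21.3 = 170.0
(4) 1.4(89) + 1.0(111) = 124.6 + 111.0 = 235.6
(5) 0.85(89) - 0.8(52) = 75.7 - 41.6 = 34.1
(6) 1.25(89) + 0.6(52) + 0.5(22) = 111.3 + 31.2 + 11.0 = 153.5
Maximum is from combination 2.

251.0 kN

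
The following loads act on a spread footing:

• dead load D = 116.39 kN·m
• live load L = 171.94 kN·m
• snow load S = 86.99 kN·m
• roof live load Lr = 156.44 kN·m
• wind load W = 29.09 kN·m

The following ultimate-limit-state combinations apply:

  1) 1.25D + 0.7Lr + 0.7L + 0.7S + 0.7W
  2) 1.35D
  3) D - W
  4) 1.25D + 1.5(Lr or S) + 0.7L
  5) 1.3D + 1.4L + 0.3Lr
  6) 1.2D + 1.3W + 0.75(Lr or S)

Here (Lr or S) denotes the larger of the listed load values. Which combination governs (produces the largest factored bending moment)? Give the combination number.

(Lr or S) → Lr = 156.44 kN·m.
1) 1.25(116.39) + 0.7(156.44) + 0.7(171.94) + 0.7(86.99) + 0.7(29.09) = 456.61
2) 1.35(116.39) = 157.13
3) 1.0(116.39) - 1.0(29.09) = 87.30
4) 1.25(116.39) + 1.5(156.44) + 0.7(171.94) = 500.51
5) 1.3(116.39) + 1.4(171.94) + 0.3(156.44) = 438.96
6) 1.2(116.39) + 1.3(29.09) + 0.75(156.44) = 294.82
The largest value is 500.51 kN·m from combination 4.

Combination 4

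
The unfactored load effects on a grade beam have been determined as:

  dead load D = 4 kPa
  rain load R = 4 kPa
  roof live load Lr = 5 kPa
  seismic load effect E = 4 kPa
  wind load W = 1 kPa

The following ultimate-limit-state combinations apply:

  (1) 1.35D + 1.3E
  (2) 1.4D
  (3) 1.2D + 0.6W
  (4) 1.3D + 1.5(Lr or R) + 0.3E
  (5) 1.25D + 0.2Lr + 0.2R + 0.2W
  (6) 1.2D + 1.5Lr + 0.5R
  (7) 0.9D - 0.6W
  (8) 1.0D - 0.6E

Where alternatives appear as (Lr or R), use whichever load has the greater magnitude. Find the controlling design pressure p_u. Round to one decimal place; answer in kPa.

14.3 kPa

(Lr or R) → Lr = 5 kPa.
(1) 1.35(4) + 1.3(4) = 5.4 + 5.2 = 10.6
(2) 1.4(4) = 5.6
(3) 1.2(4) + 0.6(1) = 4.8 + 0.6 = 5.4
(4) 1.3(4) + 1.5(5) + 0.3(4) = 5.2 + 7.5 + 1.2 = 13.9
(5) 1.25(4) + 0.2(5) + 0.2(4) + 0.2(1) = 5.0 + 1.0 + 0.8 + 0.2 = 7.0
(6) 1.2(4) + 1.5(5) + 0.5(4) = 4.8 + 7.5 + 2.0 = 14.3
(7) 0.9(4) - 0.6(1) = 3.6 - 0.6 = 3.0
(8) 1.0(4) - 0.6(4) = 4.0 - 2.4 = 1.6
Maximum is from combination 6.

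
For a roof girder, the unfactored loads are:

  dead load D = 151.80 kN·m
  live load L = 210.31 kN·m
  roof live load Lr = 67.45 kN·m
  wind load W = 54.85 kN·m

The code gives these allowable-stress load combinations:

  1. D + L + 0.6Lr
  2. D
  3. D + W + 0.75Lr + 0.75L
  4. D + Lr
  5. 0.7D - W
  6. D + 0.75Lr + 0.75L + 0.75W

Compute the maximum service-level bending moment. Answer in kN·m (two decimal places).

1. 1.0(151.80) + 1.0(210.31) + 0.6(67.45) = 402.58
2. 1.0(151.80) = 151.80
3. 1.0(151.80) + 1.0(54.85) + 0.75(67.45) + 0.75(210.31) = 414.97
4. 1.0(151.80) + 1.0(67.45) = 219.25
5. 0.7(151.80) - 1.0(54.85) = 51.41
6. 1.0(151.80) + 0.75(67.45) + 0.75(210.31) + 0.75(54.85) = 401.26
The controlling combination is 3, giving 414.97 kN·m.

414.97 kN·m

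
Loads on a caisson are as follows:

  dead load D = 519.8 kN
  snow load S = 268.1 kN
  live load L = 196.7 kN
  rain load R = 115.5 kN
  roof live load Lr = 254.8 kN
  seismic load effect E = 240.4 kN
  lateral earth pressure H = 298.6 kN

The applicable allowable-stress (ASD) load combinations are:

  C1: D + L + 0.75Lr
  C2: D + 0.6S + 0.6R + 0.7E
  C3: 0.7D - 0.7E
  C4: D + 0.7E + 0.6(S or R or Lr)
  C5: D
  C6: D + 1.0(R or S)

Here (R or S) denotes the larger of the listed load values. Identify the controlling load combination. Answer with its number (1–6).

Combination 2

(S or R or Lr) → S = 268.1 kN; (R or S) → S = 268.1 kN.
C1: 1.0(519.8) + 1.0(196.7) + 0.75(254.8) = 519.8 + 196.7 + 191.1 = 907.6
C2: 1.0(519.8) + 0.6(268.1) + 0.6(115.5) + 0.7(240.4) = 918.2
C3: 0.7(519.8) - 0.7(240.4) = 363.9 - 168.3 = 195.6
C4: 1.0(519.8) + 0.7(240.4) + 0.6(268.1) = 848.9
C5: 1.0(519.8) = 519.8
C6: 1.0(519.8) + 1.0(268.1) = 519.8 + 268.1 = 787.9
The largest value is 918.2 kN from combination 2.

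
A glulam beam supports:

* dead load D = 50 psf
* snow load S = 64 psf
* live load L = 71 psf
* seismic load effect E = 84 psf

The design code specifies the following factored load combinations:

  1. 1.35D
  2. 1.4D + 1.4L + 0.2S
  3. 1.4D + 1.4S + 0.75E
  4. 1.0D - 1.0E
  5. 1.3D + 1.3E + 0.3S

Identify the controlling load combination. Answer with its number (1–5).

Combination 3

1. 1.35(50) = 67.50
2. 1.4(50) + 1.4(71) + 0.2(64) = 182.20
3. 1.4(50) + 1.4(64) + 0.75(84) = 222.60
4. 1.0(50) - 1.0(84) = -34.00
5. 1.3(50) + 1.3(84) + 0.3(64) = 193.40
The largest value is 222.60 psf from combination 3.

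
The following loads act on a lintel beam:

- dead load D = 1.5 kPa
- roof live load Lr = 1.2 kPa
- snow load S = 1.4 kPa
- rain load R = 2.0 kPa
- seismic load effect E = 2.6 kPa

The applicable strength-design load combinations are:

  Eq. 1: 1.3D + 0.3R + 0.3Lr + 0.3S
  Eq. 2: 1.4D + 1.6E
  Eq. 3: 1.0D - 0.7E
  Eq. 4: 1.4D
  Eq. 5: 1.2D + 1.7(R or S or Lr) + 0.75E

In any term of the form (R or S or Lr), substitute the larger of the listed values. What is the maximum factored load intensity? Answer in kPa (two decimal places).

(R or S or Lr) → R = 2.0 kPa.
Eq. 1: 1.3(1.5) + 0.3(2.0) + 0.3(1.2) + 0.3(1.4) = 3.33
Eq. 2: 1.4(1.5) + 1.6(2.6) = 6.26
Eq. 3: 1.0(1.5) - 0.7(2.6) = -0.32
Eq. 4: 1.4(1.5) = 2.10
Eq. 5: 1.2(1.5) + 1.7(2.0) + 0.75(2.6) = 7.15
Combination 5 governs: q_u = 7.15 kPa.

7.15 kPa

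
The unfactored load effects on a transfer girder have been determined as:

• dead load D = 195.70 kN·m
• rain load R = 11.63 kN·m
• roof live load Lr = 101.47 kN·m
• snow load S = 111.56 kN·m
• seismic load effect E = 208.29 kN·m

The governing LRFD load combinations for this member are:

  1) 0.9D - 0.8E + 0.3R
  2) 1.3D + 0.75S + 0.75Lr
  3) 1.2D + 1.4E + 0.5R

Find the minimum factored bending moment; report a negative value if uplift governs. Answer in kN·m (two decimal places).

1) 0.9(195.70) - 0.8(208.29) + 0.3(11.63) = 12.99
2) 1.3(195.70) + 0.75(111.56) + 0.75(101.47) = 414.18
3) 1.2(195.70) + 1.4(208.29) + 0.5(11.63) = 532.26
Combination 1 gives the minimum: 12.99 kN·m.

12.99 kN·m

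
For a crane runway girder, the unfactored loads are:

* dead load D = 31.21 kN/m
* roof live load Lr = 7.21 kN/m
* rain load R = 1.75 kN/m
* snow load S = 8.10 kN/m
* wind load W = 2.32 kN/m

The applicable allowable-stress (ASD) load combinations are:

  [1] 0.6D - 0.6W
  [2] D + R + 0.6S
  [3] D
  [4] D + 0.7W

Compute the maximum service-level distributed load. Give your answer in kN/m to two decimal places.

37.82 kN/m

[1] 0.6(31.21) - 0.6(2.32) = 17.33
[2] 1.0(31.21) + 1.0(1.75) + 0.6(8.10) = 31.21 + 1.75 + 4.86 = 37.82
[3] 1.0(31.21) = 31.21
[4] 1.0(31.21) + 0.7(2.32) = 31.21 + 1.62 = 32.83
Maximum is from combination 2.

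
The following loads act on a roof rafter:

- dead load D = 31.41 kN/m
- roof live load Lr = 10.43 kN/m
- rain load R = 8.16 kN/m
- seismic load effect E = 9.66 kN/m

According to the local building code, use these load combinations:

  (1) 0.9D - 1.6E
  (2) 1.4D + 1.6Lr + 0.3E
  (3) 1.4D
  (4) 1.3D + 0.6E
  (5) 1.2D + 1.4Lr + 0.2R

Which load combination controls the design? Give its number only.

Combination 2

(1) 0.9(31.41) - 1.6(9.66) = 12.81
(2) 1.4(31.41) + 1.6(10.43) + 0.3(9.66) = 63.56
(3) 1.4(31.41) = 43.97
(4) 1.3(31.41) + 0.6(9.66) = 46.63
(5) 1.2(31.41) + 1.4(10.43) + 0.2(8.16) = 53.93
The largest value is 63.56 kN/m from combination 2.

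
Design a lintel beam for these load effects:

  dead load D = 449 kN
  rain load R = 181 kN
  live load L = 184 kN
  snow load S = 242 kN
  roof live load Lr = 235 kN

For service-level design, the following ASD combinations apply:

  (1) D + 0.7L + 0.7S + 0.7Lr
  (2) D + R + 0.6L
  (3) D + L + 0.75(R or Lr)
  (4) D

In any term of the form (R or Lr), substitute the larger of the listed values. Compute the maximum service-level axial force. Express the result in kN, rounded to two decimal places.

911.70 kN

(R or Lr) → Lr = 235 kN.
(1) 1.0(449) + 0.7(184) + 0.7(242) + 0.7(235) = 911.70
(2) 1.0(449) + 1.0(181) + 0.6(184) = 740.40
(3) 1.0(449) + 1.0(184) + 0.75(235) = 809.25
(4) 1.0(449) = 449.00
Combination 1 governs: N = 911.70 kN.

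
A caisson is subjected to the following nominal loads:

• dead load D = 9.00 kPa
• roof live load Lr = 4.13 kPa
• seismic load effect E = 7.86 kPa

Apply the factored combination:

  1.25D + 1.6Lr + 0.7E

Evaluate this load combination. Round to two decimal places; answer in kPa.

1.25(9.00) + 1.6(4.13) + 0.7(7.86) = 11.25 + 6.61 + 5.50 = 23.36
p_u = 23.36 kPa.

23.36 kPa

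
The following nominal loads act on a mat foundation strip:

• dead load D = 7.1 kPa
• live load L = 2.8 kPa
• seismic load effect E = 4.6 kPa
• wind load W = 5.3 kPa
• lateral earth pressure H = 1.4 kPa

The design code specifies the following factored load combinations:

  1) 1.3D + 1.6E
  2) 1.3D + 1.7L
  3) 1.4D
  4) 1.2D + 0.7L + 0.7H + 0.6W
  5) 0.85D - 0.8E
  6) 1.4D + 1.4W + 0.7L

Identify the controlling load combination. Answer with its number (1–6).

1) 1.3(7.1) + 1.6(4.6) = 9.2 + 7.4 = 16.6
2) 1.3(7.1) + 1.7(2.8) = 9.2 + 4.8 = 14.0
3) 1.4(7.1) = 9.9
4) 1.2(7.1) + 0.7(2.8) + 0.7(1.4) + 0.6(5.3) = 14.6
5) 0.85(7.1) - 0.8(4.6) = 2.4
6) 1.4(7.1) + 1.4(5.3) + 0.7(2.8) = 9.9 + 7.4 + 2.0 = 19.3
The largest value is 19.3 kPa from combination 6.

Combination 6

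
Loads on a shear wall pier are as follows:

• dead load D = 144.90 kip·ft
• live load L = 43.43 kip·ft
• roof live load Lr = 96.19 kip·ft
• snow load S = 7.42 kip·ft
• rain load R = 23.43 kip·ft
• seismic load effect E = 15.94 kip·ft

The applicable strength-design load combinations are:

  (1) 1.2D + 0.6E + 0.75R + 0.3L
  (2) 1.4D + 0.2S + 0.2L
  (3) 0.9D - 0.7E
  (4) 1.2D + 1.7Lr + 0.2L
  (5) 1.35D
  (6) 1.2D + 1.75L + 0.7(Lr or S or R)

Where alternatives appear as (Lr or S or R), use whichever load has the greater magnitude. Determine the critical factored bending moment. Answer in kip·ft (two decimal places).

(Lr or S or R) → Lr = 96.19 kip·ft.
(1) 1.2(144.90) + 0.6(15.94) + 0.75(23.43) + 0.3(43.43) = 214.05
(2) 1.4(144.90) + 0.2(7.42) + 0.2(43.43) = 213.03
(3) 0.9(144.90) - 0.7(15.94) = 119.25
(4) 1.2(144.90) + 1.7(96.19) + 0.2(43.43) = 346.09
(5) 1.35(144.90) = 195.62
(6) 1.2(144.90) + 1.75(43.43) + 0.7(96.19) = 317.22
The controlling combination is 4, giving 346.09 kip·ft.

346.09 kip·ft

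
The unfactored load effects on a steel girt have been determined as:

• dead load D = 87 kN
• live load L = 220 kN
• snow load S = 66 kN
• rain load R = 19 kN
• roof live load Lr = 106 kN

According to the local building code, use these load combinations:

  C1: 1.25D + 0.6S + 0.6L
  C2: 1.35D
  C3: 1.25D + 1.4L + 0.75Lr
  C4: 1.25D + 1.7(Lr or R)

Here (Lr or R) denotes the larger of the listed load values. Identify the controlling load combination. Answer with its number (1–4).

Combination 3

(Lr or R) → Lr = 106 kN.
C1: 1.25(87) + 0.6(66) + 0.6(220) = 280.35
C2: 1.35(87) = 117.45
C3: 1.25(87) + 1.4(220) + 0.75(106) = 496.25
C4: 1.25(87) + 1.7(106) = 288.95
The largest value is 496.25 kN from combination 3.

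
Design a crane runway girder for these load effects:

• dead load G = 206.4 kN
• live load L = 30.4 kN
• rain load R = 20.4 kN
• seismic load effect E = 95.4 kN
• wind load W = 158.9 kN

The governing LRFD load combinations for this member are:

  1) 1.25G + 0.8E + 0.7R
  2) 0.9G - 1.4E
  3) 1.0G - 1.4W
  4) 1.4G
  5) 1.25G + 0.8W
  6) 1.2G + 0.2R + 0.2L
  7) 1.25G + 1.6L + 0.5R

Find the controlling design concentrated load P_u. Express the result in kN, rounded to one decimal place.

385.1 kN

1) 1.25(206.4) + 0.8(95.4) + 0.7(20.4) = 258.0 + 76.3 + 14.3 = 348.6
2) 0.9(206.4) - 1.4(95.4) = 185.8 - 133.6 = 52.2
3) 1.0(206.4) - 1.4(158.9) = 206.4 - 222.5 = -16.1
4) 1.4(206.4) = 289.0
5) 1.25(206.4) + 0.8(158.9) = 258.0 + 127.1 = 385.1
6) 1.2(206.4) + 0.2(20.4) + 0.2(30.4) = 257.8
7) 1.25(206.4) + 1.6(30.4) + 0.5(20.4) = 258.0 + 48.6 + 10.2 = 316.8
Combination 5 governs: P_u = 385.1 kN.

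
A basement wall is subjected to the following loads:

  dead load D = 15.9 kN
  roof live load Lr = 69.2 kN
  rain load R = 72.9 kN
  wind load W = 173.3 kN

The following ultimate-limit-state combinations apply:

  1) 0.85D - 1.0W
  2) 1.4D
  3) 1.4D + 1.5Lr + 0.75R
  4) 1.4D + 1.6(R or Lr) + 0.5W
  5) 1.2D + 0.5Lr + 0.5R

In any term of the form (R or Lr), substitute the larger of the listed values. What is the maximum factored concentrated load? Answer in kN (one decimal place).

(R or Lr) → R = 72.9 kN.
1) 0.85(15.9) - 1.0(173.3) = -159.8
2) 1.4(15.9) = 22.3
3) 1.4(15.9) + 1.5(69.2) + 0.75(72.9) = 180.7
4) 1.4(15.9) + 1.6(72.9) + 0.5(173.3) = 225.6
5) 1.2(15.9) + 0.5(69.2) + 0.5(72.9) = 90.1
Maximum is from combination 4.

225.6 kN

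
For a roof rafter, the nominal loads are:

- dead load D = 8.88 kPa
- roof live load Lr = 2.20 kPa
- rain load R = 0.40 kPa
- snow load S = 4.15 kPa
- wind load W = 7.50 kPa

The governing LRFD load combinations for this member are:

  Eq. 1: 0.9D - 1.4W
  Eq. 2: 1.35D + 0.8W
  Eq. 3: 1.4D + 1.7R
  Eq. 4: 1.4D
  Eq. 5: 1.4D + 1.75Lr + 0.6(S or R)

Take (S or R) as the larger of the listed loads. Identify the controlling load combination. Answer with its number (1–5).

Combination 5

(S or R) → S = 4.15 kPa.
Eq. 1: 0.9(8.88) - 1.4(7.50) = 7.99 - 10.50 = -2.51
Eq. 2: 1.35(8.88) + 0.8(7.50) = 11.99 + 6.00 = 17.99
Eq. 3: 1.4(8.88) + 1.7(0.40) = 12.43 + 0.68 = 13.11
Eq. 4: 1.4(8.88) = 12.43
Eq. 5: 1.4(8.88) + 1.75(2.20) + 0.6(4.15) = 12.43 + 3.85 + 2.49 = 18.77
The largest value is 18.77 kPa from combination 5.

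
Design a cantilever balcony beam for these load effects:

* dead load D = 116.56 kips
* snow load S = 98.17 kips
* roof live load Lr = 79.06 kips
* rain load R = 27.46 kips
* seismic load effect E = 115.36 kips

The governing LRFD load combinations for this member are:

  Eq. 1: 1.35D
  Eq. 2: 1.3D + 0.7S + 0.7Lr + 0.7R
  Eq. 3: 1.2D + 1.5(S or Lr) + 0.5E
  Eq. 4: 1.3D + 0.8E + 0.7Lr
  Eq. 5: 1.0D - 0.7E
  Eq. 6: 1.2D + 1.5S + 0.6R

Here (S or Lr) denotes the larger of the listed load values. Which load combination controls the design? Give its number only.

Combination 3

(S or Lr) → S = 98.17 kips.
Eq. 1: 1.35(116.56) = 157.36
Eq. 2: 1.3(116.56) + 0.7(98.17) + 0.7(79.06) + 0.7(27.46) = 151.53 + 68.72 + 55.34 + 19.22 = 294.81
Eq. 3: 1.2(116.56) + 1.5(98.17) + 0.5(115.36) = 139.87 + 147.26 + 57.68 = 344.81
Eq. 4: 1.3(116.56) + 0.8(115.36) + 0.7(79.06) = 151.53 + 92.29 + 55.34 = 299.16
Eq. 5: 1.0(116.56) - 0.7(115.36) = 116.56 - 80.75 = 35.81
Eq. 6: 1.2(116.56) + 1.5(98.17) + 0.6(27.46) = 303.60
The largest value is 344.81 kips from combination 3.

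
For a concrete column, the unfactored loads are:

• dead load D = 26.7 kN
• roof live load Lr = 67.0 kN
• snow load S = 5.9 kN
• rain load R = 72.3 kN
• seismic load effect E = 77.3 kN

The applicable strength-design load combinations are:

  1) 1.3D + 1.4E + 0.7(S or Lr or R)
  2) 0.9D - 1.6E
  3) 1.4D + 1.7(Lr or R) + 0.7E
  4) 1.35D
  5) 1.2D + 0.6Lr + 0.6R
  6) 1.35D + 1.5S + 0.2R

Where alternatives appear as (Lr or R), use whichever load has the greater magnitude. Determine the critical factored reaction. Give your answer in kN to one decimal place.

(S or Lr or R) → R = 72.3 kN; (Lr or R) → R = 72.3 kN.
1) 1.3(26.7) + 1.4(77.3) + 0.7(72.3) = 34.7 + 108.2 + 50.6 = 193.5
2) 0.9(26.7) - 1.6(77.3) = 24.0 - 123.7 = -99.7
3) 1.4(26.7) + 1.7(72.3) + 0.7(77.3) = 37.4 + 122.9 + 54.1 = 214.4
4) 1.35(26.7) = 36.0
5) 1.2(26.7) + 0.6(67.0) + 0.6(72.3) = 32.0 + 40.2 + 43.4 = 115.6
6) 1.35(26.7) + 1.5(5.9) + 0.2(72.3) = 36.0 + 8.9 + 14.5 = 59.4
The controlling combination is 3, giving 214.4 kN.

214.4 kN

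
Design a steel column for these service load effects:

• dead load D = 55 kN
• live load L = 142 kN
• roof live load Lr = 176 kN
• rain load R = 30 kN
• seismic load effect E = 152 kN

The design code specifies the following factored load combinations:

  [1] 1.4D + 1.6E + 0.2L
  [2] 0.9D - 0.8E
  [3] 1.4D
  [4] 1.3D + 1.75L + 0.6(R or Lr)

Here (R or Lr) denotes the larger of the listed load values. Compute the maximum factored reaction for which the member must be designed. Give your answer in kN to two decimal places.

(R or Lr) → Lr = 176 kN.
[1] 1.4(55) + 1.6(152) + 0.2(142) = 348.60
[2] 0.9(55) - 0.8(152) = -72.10
[3] 1.4(55) = 77.00
[4] 1.3(55) + 1.75(142) + 0.6(176) = 425.60
Maximum is from combination 4.

425.60 kN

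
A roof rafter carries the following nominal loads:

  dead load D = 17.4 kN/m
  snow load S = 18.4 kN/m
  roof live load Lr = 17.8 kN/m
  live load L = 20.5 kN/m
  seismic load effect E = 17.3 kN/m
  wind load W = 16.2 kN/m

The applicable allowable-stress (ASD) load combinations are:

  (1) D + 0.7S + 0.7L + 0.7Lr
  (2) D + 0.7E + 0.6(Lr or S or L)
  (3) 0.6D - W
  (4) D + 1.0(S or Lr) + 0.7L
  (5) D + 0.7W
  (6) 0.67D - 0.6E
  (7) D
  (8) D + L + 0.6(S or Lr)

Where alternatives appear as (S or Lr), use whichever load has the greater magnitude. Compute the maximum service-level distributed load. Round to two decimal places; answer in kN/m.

57.09 kN/m

(Lr or S or L) → L = 20.5 kN/m; (S or Lr) → S = 18.4 kN/m.
(1) 1.0(17.4) + 0.7(18.4) + 0.7(20.5) + 0.7(17.8) = 57.09
(2) 1.0(17.4) + 0.7(17.3) + 0.6(20.5) = 41.81
(3) 0.6(17.4) - 1.0(16.2) = -5.76
(4) 1.0(17.4) + 1.0(18.4) + 0.7(20.5) = 50.15
(5) 1.0(17.4) + 0.7(16.2) = 28.74
(6) 0.67(17.4) - 0.6(17.3) = 1.28
(7) 1.0(17.4) = 17.40
(8) 1.0(17.4) + 1.0(20.5) + 0.6(18.4) = 48.94
Combination 1 governs: w = 57.09 kN/m.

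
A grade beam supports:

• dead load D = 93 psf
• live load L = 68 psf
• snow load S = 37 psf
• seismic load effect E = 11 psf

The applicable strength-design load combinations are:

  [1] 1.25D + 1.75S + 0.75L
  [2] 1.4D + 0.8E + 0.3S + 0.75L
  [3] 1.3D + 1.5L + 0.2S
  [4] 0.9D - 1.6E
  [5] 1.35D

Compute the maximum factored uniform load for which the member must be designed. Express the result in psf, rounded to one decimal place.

[1] 1.25(93) + 1.75(37) + 0.75(68) = 232.0
[2] 1.4(93) + 0.8(11) + 0.3(37) + 0.75(68) = 201.1
[3] 1.3(93) + 1.5(68) + 0.2(37) = 230.3
[4] 0.9(93) - 1.6(11) = 66.1
[5] 1.35(93) = 125.6
Maximum is from combination 1.

232.0 psf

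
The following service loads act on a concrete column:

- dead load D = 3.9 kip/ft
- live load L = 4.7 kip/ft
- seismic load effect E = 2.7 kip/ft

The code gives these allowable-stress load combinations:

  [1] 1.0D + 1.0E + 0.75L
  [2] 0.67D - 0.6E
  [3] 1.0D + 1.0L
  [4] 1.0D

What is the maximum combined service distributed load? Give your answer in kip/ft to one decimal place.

10.1 kip/ft

[1] 1.0(3.9) + 1.0(2.7) + 0.75(4.7) = 3.9 + 2.7 + 3.5 = 10.1
[2] 0.67(3.9) - 0.6(2.7) = 2.6 - 1.6 = 1.0
[3] 1.0(3.9) + 1.0(4.7) = 3.9 + 4.7 = 8.6
[4] 1.0(3.9) = 3.9
Combination 1 governs: w = 10.1 kip/ft.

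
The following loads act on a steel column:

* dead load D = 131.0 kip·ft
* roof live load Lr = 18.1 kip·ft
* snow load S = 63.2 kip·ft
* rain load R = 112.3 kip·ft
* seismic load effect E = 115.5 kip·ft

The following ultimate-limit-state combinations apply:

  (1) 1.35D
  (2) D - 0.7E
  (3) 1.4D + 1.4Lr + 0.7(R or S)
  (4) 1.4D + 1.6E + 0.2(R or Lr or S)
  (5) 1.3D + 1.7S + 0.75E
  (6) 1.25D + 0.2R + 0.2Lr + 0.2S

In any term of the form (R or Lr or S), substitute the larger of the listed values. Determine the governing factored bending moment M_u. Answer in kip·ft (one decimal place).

390.7 kip·ft

(R or S) → R = 112.3 kip·ft; (R or Lr or S) → R = 112.3 kip·ft.
(1) 1.35(131.0) = 176.9
(2) 1.0(131.0) - 0.7(115.5) = 50.2
(3) 1.4(131.0) + 1.4(18.1) + 0.7(112.3) = 287.4
(4) 1.4(131.0) + 1.6(115.5) + 0.2(112.3) = 183.4 + 184.8 + 22.5 = 390.7
(5) 1.3(131.0) + 1.7(63.2) + 0.75(115.5) = 364.4
(6) 1.25(131.0) + 0.2(112.3) + 0.2(18.1) + 0.2(63.2) = 163.8 + 22.5 + 3.6 + 12.6 = 202.5
Combination 4 governs: M_u = 390.7 kip·ft.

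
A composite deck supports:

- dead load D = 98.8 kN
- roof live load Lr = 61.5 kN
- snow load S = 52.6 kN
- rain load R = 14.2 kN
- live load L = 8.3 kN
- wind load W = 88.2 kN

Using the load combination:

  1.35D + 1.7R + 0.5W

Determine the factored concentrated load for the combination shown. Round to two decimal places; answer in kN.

1.35(98.8) + 1.7(14.2) + 0.5(88.2) = 133.38 + 24.14 + 44.10 = 201.62
P_u = 201.62 kN.

201.62 kN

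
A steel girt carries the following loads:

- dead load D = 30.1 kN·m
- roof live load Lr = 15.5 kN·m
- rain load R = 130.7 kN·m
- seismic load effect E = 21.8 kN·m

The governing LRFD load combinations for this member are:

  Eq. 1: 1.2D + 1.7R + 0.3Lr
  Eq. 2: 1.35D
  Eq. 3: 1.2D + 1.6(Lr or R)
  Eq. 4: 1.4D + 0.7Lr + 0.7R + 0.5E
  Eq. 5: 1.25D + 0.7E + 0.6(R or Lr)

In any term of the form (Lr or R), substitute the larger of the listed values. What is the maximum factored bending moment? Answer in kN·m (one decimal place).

263.0 kN·m

(Lr or R) → R = 130.7 kN·m; (R or Lr) → R = 130.7 kN·m.
Eq. 1: 1.2(30.1) + 1.7(130.7) + 0.3(15.5) = 36.1 + 222.2 + 4.7 = 263.0
Eq. 2: 1.35(30.1) = 40.6
Eq. 3: 1.2(30.1) + 1.6(130.7) = 36.1 + 209.1 = 245.2
Eq. 4: 1.4(30.1) + 0.7(15.5) + 0.7(130.7) + 0.5(21.8) = 42.1 + 10.9 + 91.5 + 10.9 = 155.4
Eq. 5: 1.25(30.1) + 0.7(21.8) + 0.6(130.7) = 37.6 + 15.3 + 78.4 = 131.3
Combination 1 governs: M_u = 263.0 kN·m.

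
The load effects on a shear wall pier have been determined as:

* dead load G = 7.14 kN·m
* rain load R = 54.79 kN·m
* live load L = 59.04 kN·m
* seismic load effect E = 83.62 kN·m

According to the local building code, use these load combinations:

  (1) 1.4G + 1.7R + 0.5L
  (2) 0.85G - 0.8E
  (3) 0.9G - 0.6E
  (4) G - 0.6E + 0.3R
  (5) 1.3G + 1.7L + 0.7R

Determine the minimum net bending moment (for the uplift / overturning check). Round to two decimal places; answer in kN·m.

(1) 1.4(7.14) + 1.7(54.79) + 0.5(59.04) = 10.00 + 93.14 + 29.52 = 132.66
(2) 0.85(7.14) - 0.8(83.62) = 6.07 - 66.90 = -60.83
(3) 0.9(7.14) - 0.6(83.62) = -43.75
(4) 1.0(7.14) - 0.6(83.62) + 0.3(54.79) = -26.60
(5) 1.3(7.14) + 1.7(59.04) + 0.7(54.79) = 9.28 + 100.37 + 38.35 = 148.00
Combination 2 gives the minimum: -60.83 kN·m.

-60.83 kN·m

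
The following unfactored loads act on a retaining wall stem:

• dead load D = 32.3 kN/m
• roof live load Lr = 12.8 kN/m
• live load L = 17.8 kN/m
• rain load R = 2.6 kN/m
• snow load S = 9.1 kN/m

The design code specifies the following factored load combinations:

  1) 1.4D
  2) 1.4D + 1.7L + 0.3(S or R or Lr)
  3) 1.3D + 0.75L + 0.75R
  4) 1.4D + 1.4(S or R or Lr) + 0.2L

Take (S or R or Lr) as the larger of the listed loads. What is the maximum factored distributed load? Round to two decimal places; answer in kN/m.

(S or R or Lr) → Lr = 12.8 kN/m.
1) 1.4(32.3) = 45.22
2) 1.4(32.3) + 1.7(17.8) + 0.3(12.8) = 45.22 + 30.26 + 3.84 = 79.32
3) 1.3(32.3) + 0.75(17.8) + 0.75(2.6) = 41.99 + 13.35 + 1.95 = 57.29
4) 1.4(32.3) + 1.4(12.8) + 0.2(17.8) = 45.22 + 17.92 + 3.56 = 66.70
Maximum is from combination 2.

79.32 kN/m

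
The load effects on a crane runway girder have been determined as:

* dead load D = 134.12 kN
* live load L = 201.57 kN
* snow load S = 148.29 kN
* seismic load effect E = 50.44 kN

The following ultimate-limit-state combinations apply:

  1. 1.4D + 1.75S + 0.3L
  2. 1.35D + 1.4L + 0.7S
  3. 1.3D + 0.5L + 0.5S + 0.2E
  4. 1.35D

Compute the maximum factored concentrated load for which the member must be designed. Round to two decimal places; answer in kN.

567.06 kN

1. 1.4(134.12) + 1.75(148.29) + 0.3(201.57) = 187.77 + 259.51 + 60.47 = 507.75
2. 1.35(134.12) + 1.4(201.57) + 0.7(148.29) = 181.06 + 282.20 + 103.80 = 567.06
3. 1.3(134.12) + 0.5(201.57) + 0.5(148.29) + 0.2(50.44) = 359.37
4. 1.35(134.12) = 181.06
Combination 2 governs: P_u = 567.06 kN.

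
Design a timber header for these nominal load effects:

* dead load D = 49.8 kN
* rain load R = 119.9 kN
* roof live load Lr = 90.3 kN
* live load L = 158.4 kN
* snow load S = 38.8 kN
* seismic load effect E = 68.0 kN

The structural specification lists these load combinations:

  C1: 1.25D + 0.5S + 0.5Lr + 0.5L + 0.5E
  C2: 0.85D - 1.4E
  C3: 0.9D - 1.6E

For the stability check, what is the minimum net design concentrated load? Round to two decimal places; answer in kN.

C1: 1.25(49.8) + 0.5(38.8) + 0.5(90.3) + 0.5(158.4) + 0.5(68.0) = 62.25 + 19.40 + 45.15 + 79.20 + 34.00 = 240.00
C2: 0.85(49.8) - 1.4(68.0) = 42.33 - 95.20 = -52.87
C3: 0.9(49.8) - 1.6(68.0) = 44.82 - 108.80 = -63.98
Combination 3 gives the minimum: -63.98 kN.

-63.98 kN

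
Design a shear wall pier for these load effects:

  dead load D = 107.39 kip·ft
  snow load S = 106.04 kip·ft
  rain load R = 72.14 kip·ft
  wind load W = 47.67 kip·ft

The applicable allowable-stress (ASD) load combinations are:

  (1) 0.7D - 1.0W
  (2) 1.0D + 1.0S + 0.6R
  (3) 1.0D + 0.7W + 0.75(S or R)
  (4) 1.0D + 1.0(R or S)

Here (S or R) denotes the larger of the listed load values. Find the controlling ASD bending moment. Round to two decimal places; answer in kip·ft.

256.71 kip·ft

(S or R) → S = 106.04 kip·ft; (R or S) → S = 106.04 kip·ft.
(1) 0.7(107.39) - 1.0(47.67) = 27.50
(2) 1.0(107.39) + 1.0(106.04) + 0.6(72.14) = 256.71
(3) 1.0(107.39) + 0.7(47.67) + 0.75(106.04) = 220.29
(4) 1.0(107.39) + 1.0(106.04) = 213.43
Combination 2 governs: M = 256.71 kip·ft.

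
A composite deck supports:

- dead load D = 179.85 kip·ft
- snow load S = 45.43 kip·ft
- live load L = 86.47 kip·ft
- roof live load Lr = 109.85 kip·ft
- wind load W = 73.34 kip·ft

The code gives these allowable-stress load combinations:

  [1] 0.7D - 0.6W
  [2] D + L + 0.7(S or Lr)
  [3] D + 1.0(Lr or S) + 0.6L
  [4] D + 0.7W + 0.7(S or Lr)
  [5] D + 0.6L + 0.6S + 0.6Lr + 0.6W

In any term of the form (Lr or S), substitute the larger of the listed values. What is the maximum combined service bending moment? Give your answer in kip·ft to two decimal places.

(S or Lr) → Lr = 109.85 kip·ft; (Lr or S) → Lr = 109.85 kip·ft.
[1] 0.7(179.85) - 0.6(73.34) = 81.89
[2] 1.0(179.85) + 1.0(86.47) + 0.7(109.85) = 179.85 + 86.47 + 76.90 = 343.22
[3] 1.0(179.85) + 1.0(109.85) + 0.6(86.47) = 179.85 + 109.85 + 51.88 = 341.58
[4] 1.0(179.85) + 0.7(73.34) + 0.7(109.85) = 308.08
[5] 1.0(179.85) + 0.6(86.47) + 0.6(45.43) + 0.6(109.85) + 0.6(73.34) = 179.85 + 51.88 + 27.26 + 65.91 + 44.00 = 368.90
The controlling combination is 5, giving 368.90 kip·ft.

368.90 kip·ft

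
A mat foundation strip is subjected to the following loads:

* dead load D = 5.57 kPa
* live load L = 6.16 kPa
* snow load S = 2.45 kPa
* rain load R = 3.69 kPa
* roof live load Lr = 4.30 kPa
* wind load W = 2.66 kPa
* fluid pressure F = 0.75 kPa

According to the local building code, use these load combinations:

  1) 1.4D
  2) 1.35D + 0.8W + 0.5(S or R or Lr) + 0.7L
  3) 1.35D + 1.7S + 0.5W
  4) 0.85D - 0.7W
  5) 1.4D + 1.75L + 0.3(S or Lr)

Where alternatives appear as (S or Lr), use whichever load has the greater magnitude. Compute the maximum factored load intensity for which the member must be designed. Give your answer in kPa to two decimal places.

19.87 kPa

(S or R or Lr) → Lr = 4.30 kPa; (S or Lr) → Lr = 4.30 kPa.
1) 1.4(5.57) = 7.80
2) 1.35(5.57) + 0.8(2.66) + 0.5(4.30) + 0.7(6.16) = 7.52 + 2.13 + 2.15 + 4.31 = 16.11
3) 1.35(5.57) + 1.7(2.45) + 0.5(2.66) = 13.01
4) 0.85(5.57) - 0.7(2.66) = 4.73 - 1.86 = 2.87
5) 1.4(5.57) + 1.75(6.16) + 0.3(4.30) = 7.80 + 10.78 + 1.29 = 19.87
Maximum is from combination 5.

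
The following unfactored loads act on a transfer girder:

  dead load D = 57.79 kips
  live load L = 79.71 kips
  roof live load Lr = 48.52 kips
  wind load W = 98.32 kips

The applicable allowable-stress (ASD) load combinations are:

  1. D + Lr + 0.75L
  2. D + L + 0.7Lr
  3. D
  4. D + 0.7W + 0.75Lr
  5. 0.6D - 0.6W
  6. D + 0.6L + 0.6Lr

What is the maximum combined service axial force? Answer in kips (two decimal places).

1. 1.0(57.79) + 1.0(48.52) + 0.75(79.71) = 57.79 + 48.52 + 59.78 = 166.09
2. 1.0(57.79) + 1.0(79.71) + 0.7(48.52) = 57.79 + 79.71 + 33.96 = 171.46
3. 1.0(57.79) = 57.79
4. 1.0(57.79) + 0.7(98.32) + 0.75(48.52) = 57.79 + 68.82 + 36.39 = 163.00
5. 0.6(57.79) - 0.6(98.32) = 34.67 - 58.99 = -24.32
6. 1.0(57.79) + 0.6(79.71) + 0.6(48.52) = 57.79 + 47.83 + 29.11 = 134.73
Maximum is from combination 2.

171.46 kips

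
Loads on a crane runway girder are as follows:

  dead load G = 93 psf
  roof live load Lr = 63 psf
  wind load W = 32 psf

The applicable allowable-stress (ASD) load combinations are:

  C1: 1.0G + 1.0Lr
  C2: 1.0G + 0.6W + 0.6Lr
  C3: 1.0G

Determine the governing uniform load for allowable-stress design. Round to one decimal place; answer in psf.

156.0 psf

C1: 1.0(93) + 1.0(63) = 156.0
C2: 1.0(93) + 0.6(32) + 0.6(63) = 150.0
C3: 1.0(93) = 93.0
Maximum is from combination 1.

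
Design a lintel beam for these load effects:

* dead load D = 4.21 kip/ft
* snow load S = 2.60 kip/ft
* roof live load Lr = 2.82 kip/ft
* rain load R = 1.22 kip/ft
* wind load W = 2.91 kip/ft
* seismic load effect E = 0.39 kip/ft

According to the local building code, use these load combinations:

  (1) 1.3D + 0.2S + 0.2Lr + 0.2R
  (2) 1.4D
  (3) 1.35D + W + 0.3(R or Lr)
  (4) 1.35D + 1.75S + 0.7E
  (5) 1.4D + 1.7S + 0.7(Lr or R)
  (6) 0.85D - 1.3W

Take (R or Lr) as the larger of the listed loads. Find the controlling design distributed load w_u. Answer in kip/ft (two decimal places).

12.29 kip/ft

(R or Lr) → Lr = 2.82 kip/ft; (Lr or R) → Lr = 2.82 kip/ft.
(1) 1.3(4.21) + 0.2(2.60) + 0.2(2.82) + 0.2(1.22) = 6.80
(2) 1.4(4.21) = 5.89
(3) 1.35(4.21) + 1.0(2.91) + 0.3(2.82) = 5.68 + 2.91 + 0.85 = 9.44
(4) 1.35(4.21) + 1.75(2.60) + 0.7(0.39) = 10.51
(5) 1.4(4.21) + 1.7(2.60) + 0.7(2.82) = 12.29
(6) 0.85(4.21) - 1.3(2.91) = 3.58 - 3.78 = -0.20
Maximum is from combination 5.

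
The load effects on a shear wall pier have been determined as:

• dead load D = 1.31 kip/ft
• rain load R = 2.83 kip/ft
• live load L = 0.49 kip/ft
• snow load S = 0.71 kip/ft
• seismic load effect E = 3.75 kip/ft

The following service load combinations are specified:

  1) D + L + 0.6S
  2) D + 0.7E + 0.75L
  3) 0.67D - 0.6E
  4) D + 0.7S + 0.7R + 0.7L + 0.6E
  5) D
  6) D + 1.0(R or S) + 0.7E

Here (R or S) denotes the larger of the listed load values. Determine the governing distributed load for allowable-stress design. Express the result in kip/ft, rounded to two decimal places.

(R or S) → R = 2.83 kip/ft.
1) 1.0(1.31) + 1.0(0.49) + 0.6(0.71) = 1.31 + 0.49 + 0.43 = 2.23
2) 1.0(1.31) + 0.7(3.75) + 0.75(0.49) = 4.30
3) 0.67(1.31) - 0.6(3.75) = 0.88 - 2.25 = -1.37
4) 1.0(1.31) + 0.7(0.71) + 0.7(2.83) + 0.7(0.49) + 0.6(3.75) = 1.31 + 0.50 + 1.98 + 0.34 + 2.25 = 6.38
5) 1.0(1.31) = 1.31
6) 1.0(1.31) + 1.0(2.83) + 0.7(3.75) = 1.31 + 2.83 + 2.63 = 6.77
Combination 6 governs: w = 6.77 kip/ft.

6.77 kip/ft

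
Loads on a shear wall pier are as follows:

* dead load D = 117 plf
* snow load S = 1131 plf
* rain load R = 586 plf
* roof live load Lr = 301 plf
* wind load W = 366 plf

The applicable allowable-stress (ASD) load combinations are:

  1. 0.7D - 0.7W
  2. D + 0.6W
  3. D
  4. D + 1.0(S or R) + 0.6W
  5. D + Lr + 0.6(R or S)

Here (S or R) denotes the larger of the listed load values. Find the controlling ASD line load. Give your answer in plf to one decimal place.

(S or R) → S = 1131 plf; (R or S) → S = 1131 plf.
1. 0.7(117) - 0.7(366) = 81.9 - 256.2 = -174.3
2. 1.0(117) + 0.6(366) = 117.0 + 219.6 = 336.6
3. 1.0(117) = 117.0
4. 1.0(117) + 1.0(1131) + 0.6(366) = 117.0 + 1131.0 + 219.6 = 1467.6
5. 1.0(117) + 1.0(301) + 0.6(1131) = 117.0 + 301.0 + 678.6 = 1096.6
The controlling combination is 4, giving 1467.6 plf.

1467.6 plf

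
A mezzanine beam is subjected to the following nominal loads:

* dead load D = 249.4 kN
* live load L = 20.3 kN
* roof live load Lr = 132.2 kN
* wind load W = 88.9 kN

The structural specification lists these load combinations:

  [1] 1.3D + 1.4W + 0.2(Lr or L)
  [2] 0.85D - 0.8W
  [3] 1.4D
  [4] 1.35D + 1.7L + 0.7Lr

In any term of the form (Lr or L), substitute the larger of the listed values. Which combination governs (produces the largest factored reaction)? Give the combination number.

Combination 1

(Lr or L) → Lr = 132.2 kN.
[1] 1.3(249.4) + 1.4(88.9) + 0.2(132.2) = 324.2 + 124.5 + 26.4 = 475.1
[2] 0.85(249.4) - 0.8(88.9) = 212.0 - 71.1 = 140.9
[3] 1.4(249.4) = 349.2
[4] 1.35(249.4) + 1.7(20.3) + 0.7(132.2) = 336.7 + 34.5 + 92.5 = 463.7
The largest value is 475.1 kN from combination 1.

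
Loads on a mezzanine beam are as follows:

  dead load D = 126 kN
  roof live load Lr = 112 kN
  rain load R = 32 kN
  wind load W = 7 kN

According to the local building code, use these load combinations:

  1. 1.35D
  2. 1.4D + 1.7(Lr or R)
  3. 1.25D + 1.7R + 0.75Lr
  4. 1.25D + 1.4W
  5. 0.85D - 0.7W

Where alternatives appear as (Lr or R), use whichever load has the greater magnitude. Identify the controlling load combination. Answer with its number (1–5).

(Lr or R) → Lr = 112 kN.
1. 1.35(126) = 170.1
2. 1.4(126) + 1.7(112) = 366.8
3. 1.25(126) + 1.7(32) + 0.75(112) = 295.9
4. 1.25(126) + 1.4(7) = 167.3
5. 0.85(126) - 0.7(7) = 102.2
The largest value is 366.8 kN from combination 2.

Combination 2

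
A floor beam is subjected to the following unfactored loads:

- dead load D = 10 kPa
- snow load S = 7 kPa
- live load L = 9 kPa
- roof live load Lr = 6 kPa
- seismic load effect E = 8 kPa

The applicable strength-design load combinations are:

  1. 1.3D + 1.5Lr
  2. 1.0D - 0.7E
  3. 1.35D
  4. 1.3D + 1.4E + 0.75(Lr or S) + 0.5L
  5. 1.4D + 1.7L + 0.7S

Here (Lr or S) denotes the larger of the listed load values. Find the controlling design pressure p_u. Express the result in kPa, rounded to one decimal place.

34.2 kPa

(Lr or S) → S = 7 kPa.
1. 1.3(10) + 1.5(6) = 13.0 + 9.0 = 22.0
2. 1.0(10) - 0.7(8) = 10.0 - 5.6 = 4.4
3. 1.35(10) = 13.5
4. 1.3(10) + 1.4(8) + 0.75(7) + 0.5(9) = 13.0 + 11.2 + 5.3 + 4.5 = 34.0
5. 1.4(10) + 1.7(9) + 0.7(7) = 14.0 + 15.3 + 4.9 = 34.2
Maximum is from combination 5.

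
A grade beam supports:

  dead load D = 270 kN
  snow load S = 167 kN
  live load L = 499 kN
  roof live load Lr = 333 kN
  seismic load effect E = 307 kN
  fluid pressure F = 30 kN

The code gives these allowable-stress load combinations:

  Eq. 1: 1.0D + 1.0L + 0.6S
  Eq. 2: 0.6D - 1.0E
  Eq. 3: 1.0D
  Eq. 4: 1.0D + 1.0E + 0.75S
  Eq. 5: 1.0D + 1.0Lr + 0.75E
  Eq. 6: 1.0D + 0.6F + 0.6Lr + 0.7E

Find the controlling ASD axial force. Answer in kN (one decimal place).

869.2 kN

Eq. 1: 1.0(270) + 1.0(499) + 0.6(167) = 270.0 + 499.0 + 100.2 = 869.2
Eq. 2: 0.6(270) - 1.0(307) = 162.0 - 307.0 = -145.0
Eq. 3: 1.0(270) = 270.0
Eq. 4: 1.0(270) + 1.0(307) + 0.75(167) = 270.0 + 307.0 + 125.3 = 702.3
Eq. 5: 1.0(270) + 1.0(333) + 0.75(307) = 270.0 + 333.0 + 230.3 = 833.3
Eq. 6: 1.0(270) + 0.6(30) + 0.6(333) + 0.7(307) = 270.0 + 18.0 + 199.8 + 214.9 = 702.7
Combination 1 governs: N = 869.2 kN.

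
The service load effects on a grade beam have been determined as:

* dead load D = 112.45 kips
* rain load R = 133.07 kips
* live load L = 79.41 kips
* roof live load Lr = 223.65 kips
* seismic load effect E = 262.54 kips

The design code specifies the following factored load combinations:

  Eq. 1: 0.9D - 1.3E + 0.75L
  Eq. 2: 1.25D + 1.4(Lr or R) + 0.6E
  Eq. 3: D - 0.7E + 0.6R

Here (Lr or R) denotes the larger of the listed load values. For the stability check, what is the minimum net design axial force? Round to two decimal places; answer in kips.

-180.54 kips

(Lr or R) → Lr = 223.65 kips.
Eq. 1: 0.9(112.45) - 1.3(262.54) + 0.75(79.41) = -180.54
Eq. 2: 1.25(112.45) + 1.4(223.65) + 0.6(262.54) = 611.20
Eq. 3: 1.0(112.45) - 0.7(262.54) + 0.6(133.07) = 112.45 - 183.78 + 79.84 = 8.51
Combination 1 gives the minimum: -180.54 kips.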